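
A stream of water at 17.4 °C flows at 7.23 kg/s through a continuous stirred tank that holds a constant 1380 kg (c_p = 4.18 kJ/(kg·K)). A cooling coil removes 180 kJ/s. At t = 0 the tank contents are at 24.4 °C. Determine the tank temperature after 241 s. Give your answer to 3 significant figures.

15.1 °C

Heat balance on the well-mixed liquid: M c_p dT/dt = ṁ c_p (T_in − T) − 180.
τ = M/ṁ = 190.87 s; T_ss = T_in − Q̇/(ṁ c_p) = 17.4 − 180/(7.23·4.18) = 11.444 °C.
Solution: T(t) = T_ss + (T₀ − T_ss) e^(−t/τ).
T(241) = 11.444 + (12.956)·e^(−241/190.87) = 11.444 + (12.956)·0.28291 = 15.109 °C.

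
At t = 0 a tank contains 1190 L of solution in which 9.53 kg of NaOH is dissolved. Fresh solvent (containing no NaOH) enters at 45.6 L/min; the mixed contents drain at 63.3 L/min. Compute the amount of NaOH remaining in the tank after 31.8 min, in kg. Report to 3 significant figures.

0.964 kg

Let m(t) be the amount of NaOH. Volume: V(t) = V₀ + (Q_in − Q_out) t = 1190 − 17.700 t; V(31.8) = 627.14 L.
Species balance (pure solvent in): dm/dt = −Q_out · m/V(t).
dm/m = −Q_out dt/(V₀ − 17.700 t); integrating gives ln(m/m₀) = −(Q_out/(Q_in−Q_out)) ln(V/V₀).
m = m₀ (V₀/V)^(Q_out/(Q_in−Q_out)) = 9.53 × (1190/627.14)^(-3.5763) = 0.96436 kg.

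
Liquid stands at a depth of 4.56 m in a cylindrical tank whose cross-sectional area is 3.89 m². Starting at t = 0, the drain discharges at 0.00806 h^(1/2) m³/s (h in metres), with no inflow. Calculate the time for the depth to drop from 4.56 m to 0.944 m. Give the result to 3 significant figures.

With no inflow, A dh/dt = −0.00806 √h.
∫ h^(−1/2) dh = −(0.00806/A) ∫ dt, giving 2√h = 2√h₀ − (0.00806/A) t.
t = 2A(√h₀ − √h)/0.00806 = 2·3.89·(√4.56 − √0.944)/0.00806
  = 7.7800 × (2.1354 − 0.97160) / 0.00806 = 1123.4 s.

1120 s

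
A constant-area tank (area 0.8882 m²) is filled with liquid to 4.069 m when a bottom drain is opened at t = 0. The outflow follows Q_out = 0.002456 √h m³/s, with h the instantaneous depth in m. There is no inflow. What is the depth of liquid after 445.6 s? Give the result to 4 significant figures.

Unsteady balance on liquid volume: A dh/dt = −0.002456 √h.
∫ h^(−1/2) dh = −(0.002456/A) ∫ dt, giving 2√h = 2√h₀ − (0.002456/A) t.
√h = √4.069 − 0.002456·445.6/(2·0.8882) = 2.01718 − 0.616074 = 1.40110.
h = 1.40110² = 1.96309 m.

1.963 m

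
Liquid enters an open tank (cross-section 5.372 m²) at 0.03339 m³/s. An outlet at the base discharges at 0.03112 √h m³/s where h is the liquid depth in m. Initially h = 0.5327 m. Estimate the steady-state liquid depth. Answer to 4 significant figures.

1.151 m

Accumulation of liquid (constant cross-section A): A dh/dt = Q_in − 0.03112 √h. At steady state dh/dt = 0:
Q_in = 0.03112 √h_ss ⇒ √h_ss = 0.03339/0.03112 = 1.07294.
h_ss = 1.07294² = 1.15121 m. (Since h₀ = 0.5327 m < h_ss, the level will rise toward this value.)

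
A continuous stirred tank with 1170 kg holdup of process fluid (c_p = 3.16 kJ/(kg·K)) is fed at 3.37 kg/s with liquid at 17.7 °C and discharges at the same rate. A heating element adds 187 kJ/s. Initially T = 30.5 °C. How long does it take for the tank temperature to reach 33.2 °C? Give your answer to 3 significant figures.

M c_p dT/dt = ṁ c_p (T_in − T) + Q̇.
τ = M/ṁ = 347.18 s; T_ss = T_in + Q̇/(ṁ c_p) = 35.260 °C.
T(t) = T_ss + (T₀ − T_ss) e^(−t/τ). Set T = 33.2:
e^(−t/τ) = (33.2 − 35.260)/(30.5 − 35.260) = 0.43277
t = −347.18 · ln(0.43277) = 290.78 s.

291 s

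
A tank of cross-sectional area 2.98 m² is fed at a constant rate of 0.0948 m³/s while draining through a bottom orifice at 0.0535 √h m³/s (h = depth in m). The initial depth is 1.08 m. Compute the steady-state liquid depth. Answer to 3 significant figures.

3.14 m

Unsteady balance on liquid volume: A dh/dt = Q_in − 0.0535 √h. At steady state dh/dt = 0:
Q_in = 0.0535 √h_ss ⇒ √h_ss = 0.0948/0.0535 = 1.7720.
h_ss = 1.7720² = 3.1399 m. (Since h₀ = 1.08 m < h_ss, the level will rise toward this value.)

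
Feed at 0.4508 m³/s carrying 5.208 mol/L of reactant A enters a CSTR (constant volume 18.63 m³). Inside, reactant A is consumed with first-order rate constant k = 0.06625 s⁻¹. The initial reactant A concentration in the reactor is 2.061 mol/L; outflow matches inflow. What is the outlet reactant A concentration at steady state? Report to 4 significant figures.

1.393 mol/L

V dC/dt = Q(C_in − C) − k V C.
Steady state (dC/dt = 0): C_ss = Q C_in/(Q + kV) = C_in/(1 + kV/Q).
C_ss = 0.4508·5.208/(0.4508 + 0.06625·18.63) = 2.34777/1.68504 = 1.39330 mol/L.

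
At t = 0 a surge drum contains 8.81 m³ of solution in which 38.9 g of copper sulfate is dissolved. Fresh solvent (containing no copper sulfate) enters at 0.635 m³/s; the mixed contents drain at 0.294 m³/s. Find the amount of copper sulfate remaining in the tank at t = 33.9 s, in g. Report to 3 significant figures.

18.9 g

Total volume: dV/dt = Q_in − Q_out = 0.34100 m³/s, so V(t) = 8.81 + 0.34100 t and V(33.9) = 20.370 m³.
Species balance (pure solvent in): dm/dt = −Q_out · m/V(t).
dm/m = −Q_out dt/(V₀ + 0.34100 t); integrating gives ln(m/m₀) = −(Q_out/(Q_in−Q_out)) ln(V/V₀).
m = m₀ (V₀/V)^(Q_out/(Q_in−Q_out)) = 38.9 × (8.81/20.370)^(0.86217) = 18.885 g.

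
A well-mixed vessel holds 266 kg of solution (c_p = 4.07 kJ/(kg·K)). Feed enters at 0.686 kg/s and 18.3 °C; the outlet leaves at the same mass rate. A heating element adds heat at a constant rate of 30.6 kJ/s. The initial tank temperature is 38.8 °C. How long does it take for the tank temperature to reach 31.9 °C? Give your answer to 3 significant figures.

Heat balance on the well-mixed liquid: M c_p dT/dt = ṁ c_p (T_in − T) + 30.6.
τ = M/ṁ = 387.76 s; T_ss = T_in + Q̇/(ṁ c_p) = 29.260 °C.
T(t) = T_ss + (T₀ − T_ss) e^(−t/τ). Set T = 31.9:
e^(−t/τ) = (31.9 − 29.260)/(38.8 − 29.260) = 0.27674
t = −387.76 · ln(0.27674) = 498.13 s.

498 s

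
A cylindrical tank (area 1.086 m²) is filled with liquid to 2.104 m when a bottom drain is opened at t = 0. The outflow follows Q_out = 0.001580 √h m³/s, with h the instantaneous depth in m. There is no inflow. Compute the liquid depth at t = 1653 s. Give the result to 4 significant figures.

0.06153 m

A dh/dt = −Q_out = −0.001580 √h.
Separate and integrate: 2(√h − √h₀) = −(0.001580/A) t.
√h = √2.104 − 0.001580·1653/(2·1.086) = 1.45052 − 1.20246 = 0.248059.
h = 0.248059² = 0.0615331 m.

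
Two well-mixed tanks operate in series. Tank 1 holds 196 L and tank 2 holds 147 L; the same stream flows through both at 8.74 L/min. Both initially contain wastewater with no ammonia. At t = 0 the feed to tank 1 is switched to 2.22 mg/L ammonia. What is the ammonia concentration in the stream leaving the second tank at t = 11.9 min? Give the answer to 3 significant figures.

Species balance on tank i: dCᵢ/dt = (Cᵢ₋₁ − Cᵢ)/τᵢ with τᵢ = Vᵢ/Q.
τ₁ = 196/8.74 = 22.426 min; τ₂ = 147/8.74 = 16.819 min.
Tank 1: C₁ = C_in(1 − e^(−t/τ₁)). Tank 2 (τ₁ ≠ τ₂): C₂ = C_in[1 − (τ₁ e^(−t/τ₁) − τ₂ e^(−t/τ₂))/(τ₁ − τ₂)].
At t = 11.9: e^(−t/τ₁) = 0.58823, e^(−t/τ₂) = 0.49286.
C₂ = 2.22·[1 − (22.426·0.58823 − 16.819·0.49286)/(5.6064)] = 2.22·0.12568 = 0.27902 mg/L.

0.279 mg/L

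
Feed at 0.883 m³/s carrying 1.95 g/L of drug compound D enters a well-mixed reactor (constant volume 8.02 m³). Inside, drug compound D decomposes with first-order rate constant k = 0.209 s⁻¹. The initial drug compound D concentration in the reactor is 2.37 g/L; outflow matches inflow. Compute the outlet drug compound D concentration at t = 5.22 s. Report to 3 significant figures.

0.994 g/L

V dC/dt = Q(C_in − C) − k V C.
dC/dt = (Q/V) C_in − (Q/V + k) C; effective rate a = Q/V + k = 0.11010 + 0.209 = 0.31910 s⁻¹.
C_ss = Q C_in/(Q + kV) = 0.67281 g/L; C(t) = C_ss + (C₀ − C_ss) e^(−a t).
C(5.22) = 0.67281 + (1.6972)·e^(−0.31910·5.22) = 0.67281 + (1.6972)·0.18906 = 0.99368 g/L.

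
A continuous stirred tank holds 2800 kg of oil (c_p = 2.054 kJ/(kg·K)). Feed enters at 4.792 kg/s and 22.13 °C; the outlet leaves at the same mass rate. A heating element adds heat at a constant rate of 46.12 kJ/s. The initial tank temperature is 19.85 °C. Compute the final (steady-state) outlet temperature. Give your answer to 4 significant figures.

26.82 °C

Heat balance on the well-mixed liquid: M c_p dT/dt = ṁ c_p (T_in − T) + 46.12.
At steady state dT/dt = 0 ⇒ T_ss = T_in + Q̇/(ṁ c_p) = 22.13 + 46.12/(4.792·2.054) = 26.8157 °C.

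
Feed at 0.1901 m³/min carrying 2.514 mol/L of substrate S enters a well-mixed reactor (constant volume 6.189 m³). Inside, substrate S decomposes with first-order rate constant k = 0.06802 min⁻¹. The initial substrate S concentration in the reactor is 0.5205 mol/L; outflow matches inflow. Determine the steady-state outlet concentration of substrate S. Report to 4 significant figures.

0.7821 mol/L

Species balance: V dC/dt = Q C_in − Q C − k V C.
At steady state: 0 = Q C_in − (Q + kV) C_ss, so C_ss = Q C_in/(Q + kV).
C_ss = 0.1901·2.514/(0.1901 + 0.06802·6.189) = 0.477911/0.611076 = 0.782082 mol/L.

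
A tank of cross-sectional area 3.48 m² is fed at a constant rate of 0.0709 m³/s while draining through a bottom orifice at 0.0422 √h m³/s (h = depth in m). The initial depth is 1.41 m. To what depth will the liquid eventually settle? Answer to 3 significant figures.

2.82 m

Accumulation of liquid (constant cross-section A): A dh/dt = Q_in − 0.0422 √h. At steady state dh/dt = 0:
Q_in = 0.0422 √h_ss ⇒ √h_ss = 0.0709/0.0422 = 1.6801.
h_ss = 1.6801² = 2.8227 m. (Since h₀ = 1.41 m < h_ss, the level will rise toward this value.)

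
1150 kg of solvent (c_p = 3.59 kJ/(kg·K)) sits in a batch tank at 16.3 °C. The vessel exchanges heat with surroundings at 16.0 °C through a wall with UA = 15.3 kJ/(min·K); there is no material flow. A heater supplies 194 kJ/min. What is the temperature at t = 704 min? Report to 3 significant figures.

Unsteady energy balance on the tank contents: M c_p dT/dt = −UA(T − T_amb) + Q̇.
dT/dt = (T_ss − T)/τ with T_ss = T_amb + Q̇/UA = 16.0 + 194/15.3 = 28.680 °C, τ = M c_p/UA = 1150·3.59/15.3 = 269.84 min.
T approaches T_ss exponentially: T(t) = T_ss + (T₀ − T_ss) e^(−t/τ).
T(704) = 28.680 + (-12.380)·0.073609 = 27.768 °C.

27.8 °C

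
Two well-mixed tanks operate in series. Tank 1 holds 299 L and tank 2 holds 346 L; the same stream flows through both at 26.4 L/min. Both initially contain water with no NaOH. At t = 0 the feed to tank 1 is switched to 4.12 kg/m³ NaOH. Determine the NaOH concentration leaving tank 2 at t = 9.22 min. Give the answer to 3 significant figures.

0.723 kg/m³

Time constants: τᵢ = Vᵢ/Q for each well-mixed tank.
τ₁ = 299/26.4 = 11.326 min; τ₂ = 346/26.4 = 13.106 min.
Solving the cascade with C₁(0)=C₂(0)=0 gives C₂(t) = C_in[1 − (τ₁ e^(−t/τ₁) − τ₂ e^(−t/τ₂))/(τ₁ − τ₂)].
At t = 9.22: e^(−t/τ₁) = 0.44305, e^(−t/τ₂) = 0.49485.
C₂ = 4.12·[1 − (11.326·0.44305 − 13.106·0.49485)/(-1.7803)] = 4.12·0.17558 = 0.72338 kg/m³.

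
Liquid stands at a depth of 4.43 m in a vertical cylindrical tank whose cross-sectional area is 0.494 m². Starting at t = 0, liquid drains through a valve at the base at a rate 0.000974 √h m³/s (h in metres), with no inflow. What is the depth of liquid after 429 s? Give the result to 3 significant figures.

With no inflow, A dh/dt = −0.000974 √h.
∫ h^(−1/2) dh = −(0.000974/A) ∫ dt, giving 2√h = 2√h₀ − (0.000974/A) t.
√h = √4.43 − 0.000974·429/(2·0.494) = 2.1048 − 0.42292 = 1.6818.
h = 1.6818² = 2.8286 m.

2.83 m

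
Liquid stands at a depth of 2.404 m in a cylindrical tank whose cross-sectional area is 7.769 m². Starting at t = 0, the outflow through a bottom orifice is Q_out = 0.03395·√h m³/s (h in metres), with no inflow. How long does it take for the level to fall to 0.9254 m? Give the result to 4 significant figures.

Mass balance (ρ constant): A dh/dt = −0.03395 √h.
Separate and integrate: 2(√h − √h₀) = −(0.03395/A) t.
t = 2A(√h₀ − √h)/0.03395 = 2·7.769·(√2.404 − √0.9254)/0.03395
  = 15.5380 × (1.55048 − 0.961977) / 0.03395 = 269.344 s.

269.3 s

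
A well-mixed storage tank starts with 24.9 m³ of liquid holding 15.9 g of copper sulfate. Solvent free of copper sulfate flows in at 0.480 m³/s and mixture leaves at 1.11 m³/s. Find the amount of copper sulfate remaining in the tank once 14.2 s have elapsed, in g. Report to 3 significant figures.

Total volume: dV/dt = Q_in − Q_out = -0.63000 m³/s, so V(t) = 24.9 − 0.63000 t and V(14.2) = 15.954 m³.
No copper sulfate enters, so dm/dt = −Q_out · (m/V).
Separate: dm/m = −Q_out dt/V(t) ⇒ ln(m/m₀) = −(Q_out/(Q_in−Q_out)) ln(V/V₀).
m = m₀ (V₀/V)^(Q_out/(Q_in−Q_out)) = 15.9 × (24.9/15.954)^(-1.7619) = 7.2572 g.

7.26 g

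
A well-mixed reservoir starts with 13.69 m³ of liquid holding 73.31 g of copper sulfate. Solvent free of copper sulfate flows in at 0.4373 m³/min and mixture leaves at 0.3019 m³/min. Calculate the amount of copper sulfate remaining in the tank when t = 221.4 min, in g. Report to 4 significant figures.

Total volume: dV/dt = Q_in − Q_out = 0.135400 m³/min, so V(t) = 13.69 + 0.135400 t and V(221.4) = 43.6676 m³.
No copper sulfate enters, so dm/dt = −Q_out · (m/V).
Separate: dm/m = −Q_out dt/V(t) ⇒ ln(m/m₀) = −(Q_out/(Q_in−Q_out)) ln(V/V₀).
m = m₀ (V₀/V)^(Q_out/(Q_in−Q_out)) = 73.31 × (13.69/43.6676)^(2.22969) = 5.52007 g.

5.520 g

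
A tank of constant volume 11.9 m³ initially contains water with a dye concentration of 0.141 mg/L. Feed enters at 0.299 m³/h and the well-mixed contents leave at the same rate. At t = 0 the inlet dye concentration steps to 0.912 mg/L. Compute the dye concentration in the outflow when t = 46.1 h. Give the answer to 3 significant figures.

0.670 mg/L

Transient balance on the dissolved component: V dC/dt = Q(C_in − C).
Rewrite as dC/dt + C/τ = C_in/τ, τ = V/Q = 39.799 h.
Integrating: C(t) = C_in + (C₀ − C_in) e^(−t/τ).
C(46.1) = 0.912 + (0.141 − 0.912)·e^(−46.1/39.799) = 0.912 + (-0.77100)·0.31402 = 0.66989 mg/L.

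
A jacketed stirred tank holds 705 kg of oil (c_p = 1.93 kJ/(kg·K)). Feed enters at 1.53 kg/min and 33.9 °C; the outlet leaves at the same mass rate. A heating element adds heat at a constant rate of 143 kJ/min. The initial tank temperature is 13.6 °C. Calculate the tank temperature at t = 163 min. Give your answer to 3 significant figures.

M c_p dT/dt = ṁ c_p (T_in − T) + Q̇.
Rearrange: dT/dt = (T_ss − T)/τ with τ = M/ṁ = 460.78 min and T_ss = T_in + Q̇/(ṁ c_p) = 82.327 °C.
Integrating: T(t) = T_ss + (T₀ − T_ss) e^(−t/τ).
T(163) = 82.327 + (-68.727)·e^(−163/460.78) = 82.327 + (-68.727)·0.70205 = 34.077 °C.

34.1 °C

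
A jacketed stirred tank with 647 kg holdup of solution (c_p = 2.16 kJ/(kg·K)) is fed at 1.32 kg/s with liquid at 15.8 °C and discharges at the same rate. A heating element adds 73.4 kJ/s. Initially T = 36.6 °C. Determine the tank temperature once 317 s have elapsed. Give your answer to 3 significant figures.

39.0 °C

M c_p dT/dt = ṁ c_p (T_in − T) + Q̇.
Rearrange: dT/dt = (T_ss − T)/τ with τ = M/ṁ = 490.15 s and T_ss = T_in + Q̇/(ṁ c_p) = 41.544 °C.
Solution: T(t) = T_ss + (T₀ − T_ss) e^(−t/τ).
T(317) = 41.544 + (-4.9435)·e^(−317/490.15) = 41.544 + (-4.9435)·0.52375 = 38.954 °C.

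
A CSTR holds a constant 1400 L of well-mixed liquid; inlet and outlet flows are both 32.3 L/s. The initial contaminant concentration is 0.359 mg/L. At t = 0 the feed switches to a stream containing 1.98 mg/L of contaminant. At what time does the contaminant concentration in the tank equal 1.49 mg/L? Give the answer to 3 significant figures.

51.9 s

Species balance: V dC/dt = Q(C_in − C) ⇒ τ = V/Q = 43.344 s.
C(t) = C_in + (C₀ − C_in) e^(−t/τ). Set C = 1.49 and solve for t:
e^(−t/τ) = (C − C_in)/(C₀ − C_in) = (1.49 − 1.98)/(0.359 − 1.98) = 0.30228
t = −τ ln(…) = 43.344 × 1.1964 = 51.856 s.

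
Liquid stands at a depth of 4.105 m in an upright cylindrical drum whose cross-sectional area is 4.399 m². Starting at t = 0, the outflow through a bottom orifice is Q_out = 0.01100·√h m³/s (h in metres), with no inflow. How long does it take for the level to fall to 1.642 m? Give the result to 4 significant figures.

A dh/dt = −Q_out = −0.01100 √h.
This is separable: 2 d(√h)/dt = −0.01100/A, so √h = √h₀ − (0.01100/(2A)) t.
t = 2A(√h₀ − √h)/0.01100 = 2·4.399·(√4.105 − √1.642)/0.01100
  = 8.79800 × (2.02608 − 1.28141) / 0.01100 = 595.604 s.

595.6 s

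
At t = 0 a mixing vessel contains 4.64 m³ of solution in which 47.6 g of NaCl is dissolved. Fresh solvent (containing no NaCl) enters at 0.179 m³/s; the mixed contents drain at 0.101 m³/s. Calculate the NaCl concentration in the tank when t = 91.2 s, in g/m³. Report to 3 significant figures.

1.22 g/m³

Let m(t) be the amount of NaCl. Volume: V(t) = V₀ + (Q_in − Q_out) t = 4.64 + 0.078000 t; V(91.2) = 11.754 m³.
Solute balance: dm/dt = 0 − Q_out C = −Q_out m/V(t).
Separate: dm/m = −Q_out dt/V(t) ⇒ ln(m/m₀) = −(Q_out/(Q_in−Q_out)) ln(V/V₀).
m = m₀ (V₀/V)^(Q_out/(Q_in−Q_out)) = 47.6 × (4.64/11.754)^(1.2949) = 14.287 g.
C = m/V = 14.287/11.754 = 1.2155 g/m³.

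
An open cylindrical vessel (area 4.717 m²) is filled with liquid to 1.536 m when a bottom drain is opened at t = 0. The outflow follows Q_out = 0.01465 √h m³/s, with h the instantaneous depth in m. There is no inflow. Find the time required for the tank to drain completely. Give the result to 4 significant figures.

798.1 s

Volume balance on the tank: A dh/dt = −0.01465 √h.
Separate and integrate: 2(√h − √h₀) = −(0.01465/A) t.
Set h = 0: 2√h₀ = (0.01465/A) t_empty ⇒ t_empty = 2A√h₀/0.01465.
t_empty = 2·4.717·√1.536/0.01465 = 9.43400·1.23935/0.01465 = 798.094 s.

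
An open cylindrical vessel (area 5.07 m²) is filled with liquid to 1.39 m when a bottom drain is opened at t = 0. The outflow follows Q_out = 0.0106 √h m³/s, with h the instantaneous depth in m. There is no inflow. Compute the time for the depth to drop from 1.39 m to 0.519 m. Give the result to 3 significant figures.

A dh/dt = −Q_out = −0.0106 √h.
This is separable: 2 d(√h)/dt = −0.0106/A, so √h = √h₀ − (0.0106/(2A)) t.
t = 2A(√h₀ − √h)/0.0106 = 2·5.07·(√1.39 − √0.519)/0.0106
  = 10.140 × (1.1790 − 0.72042) / 0.0106 = 438.67 s.

439 s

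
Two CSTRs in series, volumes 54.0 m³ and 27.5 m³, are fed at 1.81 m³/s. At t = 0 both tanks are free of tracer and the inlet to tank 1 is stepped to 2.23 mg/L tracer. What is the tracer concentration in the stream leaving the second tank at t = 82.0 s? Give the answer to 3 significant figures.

Species balance on tank i: dCᵢ/dt = (Cᵢ₋₁ − Cᵢ)/τᵢ with τᵢ = Vᵢ/Q.
τ₁ = 54.0/1.81 = 29.834 s; τ₂ = 27.5/1.81 = 15.193 s.
Solving the cascade with C₁(0)=C₂(0)=0 gives C₂(t) = C_in[1 − (τ₁ e^(−t/τ₁) − τ₂ e^(−t/τ₂))/(τ₁ − τ₂)].
At t = 82.0: e^(−t/τ₁) = 0.064023, e^(−t/τ₂) = 0.0045297.
C₂ = 2.23·[1 − (29.834·0.064023 − 15.193·0.0045297)/(14.641)] = 2.23·0.87424 = 1.9496 mg/L.

1.95 mg/L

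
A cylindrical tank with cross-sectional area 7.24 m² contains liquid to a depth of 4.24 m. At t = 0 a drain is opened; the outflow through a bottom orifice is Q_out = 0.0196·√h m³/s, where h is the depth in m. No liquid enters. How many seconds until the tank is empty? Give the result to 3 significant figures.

1520 s

Unsteady balance on liquid volume: A dh/dt = −0.0196 √h.
∫ h^(−1/2) dh = −(0.0196/A) ∫ dt, giving 2√h = 2√h₀ − (0.0196/A) t.
Set h = 0: 2√h₀ = (0.0196/A) t_empty ⇒ t_empty = 2A√h₀/0.0196.
t_empty = 2·7.24·√4.24/0.0196 = 14.480·2.0591/0.0196 = 1521.2 s.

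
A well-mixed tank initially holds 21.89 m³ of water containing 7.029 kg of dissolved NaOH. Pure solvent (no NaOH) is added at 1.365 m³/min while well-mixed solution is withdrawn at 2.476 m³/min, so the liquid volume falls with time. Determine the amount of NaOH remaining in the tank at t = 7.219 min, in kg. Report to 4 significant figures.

Total volume: dV/dt = Q_in − Q_out = -1.11100 m³/min, so V(t) = 21.89 − 1.11100 t and V(7.219) = 13.8697 m³.
No NaOH enters, so dm/dt = −Q_out · (m/V).
dm/m = −Q_out dt/(V₀ − 1.11100 t); integrating gives ln(m/m₀) = −(Q_out/(Q_in−Q_out)) ln(V/V₀).
m = m₀ (V₀/V)^(Q_out/(Q_in−Q_out)) = 7.029 × (21.89/13.8697)^(-2.22862) = 2.54230 kg.

2.542 kg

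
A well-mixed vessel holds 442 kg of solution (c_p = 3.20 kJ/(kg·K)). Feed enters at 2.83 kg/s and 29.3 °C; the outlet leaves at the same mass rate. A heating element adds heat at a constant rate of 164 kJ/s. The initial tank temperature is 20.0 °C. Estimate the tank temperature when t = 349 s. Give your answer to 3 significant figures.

44.5 °C

M c_p dT/dt = ṁ c_p (T_in − T) + Q̇.
Rearrange: dT/dt = (T_ss − T)/τ with τ = M/ṁ = 156.18 s and T_ss = T_in + Q̇/(ṁ c_p) = 47.410 °C.
T approaches T_ss exponentially: T(t) = T_ss + (T₀ − T_ss) e^(−t/τ).
T(349) = 47.410 + (-27.410)·e^(−349/156.18) = 47.410 + (-27.410)·0.10704 = 44.476 °C.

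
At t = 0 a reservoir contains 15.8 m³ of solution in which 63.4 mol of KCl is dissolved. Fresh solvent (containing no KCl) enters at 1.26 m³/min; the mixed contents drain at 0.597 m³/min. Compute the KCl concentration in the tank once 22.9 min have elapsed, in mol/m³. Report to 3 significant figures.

Let m(t) be the amount of KCl. Volume: V(t) = V₀ + (Q_in − Q_out) t = 15.8 + 0.66300 t; V(22.9) = 30.983 m³.
Solute balance: dm/dt = 0 − Q_out C = −Q_out m/V(t).
Separate: dm/m = −Q_out dt/V(t) ⇒ ln(m/m₀) = −(Q_out/(Q_in−Q_out)) ln(V/V₀).
m = m₀ (V₀/V)^(Q_out/(Q_in−Q_out)) = 63.4 × (15.8/30.983)^(0.90045) = 34.573 mol.
C = m/V = 34.573/30.983 = 1.1159 mol/m³.

1.12 mol/m³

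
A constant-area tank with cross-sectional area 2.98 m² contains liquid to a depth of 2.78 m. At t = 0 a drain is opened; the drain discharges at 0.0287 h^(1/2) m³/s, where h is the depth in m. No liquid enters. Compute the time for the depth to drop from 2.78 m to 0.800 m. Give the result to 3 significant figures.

161 s

A dh/dt = −Q_out = −0.0287 √h.
∫ h^(−1/2) dh = −(0.0287/A) ∫ dt, giving 2√h = 2√h₀ − (0.0287/A) t.
t = 2A(√h₀ − √h)/0.0287 = 2·2.98·(√2.78 − √0.800)/0.0287
  = 5.9600 × (1.6673 − 0.89443) / 0.0287 = 160.51 s.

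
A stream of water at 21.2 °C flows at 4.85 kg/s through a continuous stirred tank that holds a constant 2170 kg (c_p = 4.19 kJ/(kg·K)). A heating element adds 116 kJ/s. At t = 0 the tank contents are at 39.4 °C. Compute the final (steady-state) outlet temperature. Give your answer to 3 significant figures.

Energy balance: M c_p dT/dt = ṁ c_p (T_in − T) + 116.
At steady state dT/dt = 0 ⇒ T_ss = T_in + Q̇/(ṁ c_p) = 21.2 + 116/(4.85·4.19) = 26.908 °C.

26.9 °C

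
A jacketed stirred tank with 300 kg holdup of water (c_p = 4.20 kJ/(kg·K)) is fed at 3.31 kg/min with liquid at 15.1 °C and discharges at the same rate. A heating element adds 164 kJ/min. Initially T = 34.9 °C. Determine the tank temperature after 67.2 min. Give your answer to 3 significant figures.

M c_p dT/dt = ṁ c_p (T_in − T) + Q̇.
τ = M/ṁ = 90.634 min; T_ss = T_in + Q̇/(ṁ c_p) = 15.1 + 164/(3.31·4.20) = 26.897 °C.
Solution: T(t) = T_ss + (T₀ − T_ss) e^(−t/τ).
T(67.2) = 26.897 + (8.0031)·e^(−67.2/90.634) = 26.897 + (8.0031)·0.47643 = 30.710 °C.

30.7 °C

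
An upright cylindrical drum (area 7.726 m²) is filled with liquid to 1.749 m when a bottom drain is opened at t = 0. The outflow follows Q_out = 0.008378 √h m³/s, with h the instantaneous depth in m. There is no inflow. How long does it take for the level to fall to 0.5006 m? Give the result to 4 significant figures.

A dh/dt = −Q_out = −0.008378 √h.
Separate and integrate: 2(√h − √h₀) = −(0.008378/A) t.
t = 2A(√h₀ − √h)/0.008378 = 2·7.726·(√1.749 − √0.5006)/0.008378
  = 15.4520 × (1.32250 − 0.707531) / 0.008378 = 1134.22 s.

1134 s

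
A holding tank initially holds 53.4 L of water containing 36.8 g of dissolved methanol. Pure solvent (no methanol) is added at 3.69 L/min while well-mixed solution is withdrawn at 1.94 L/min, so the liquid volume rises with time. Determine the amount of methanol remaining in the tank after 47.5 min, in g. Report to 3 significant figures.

13.0 g

Let m(t) be the amount of methanol. Volume: V(t) = V₀ + (Q_in − Q_out) t = 53.4 + 1.7500 t; V(47.5) = 136.53 L.
No methanol enters, so dm/dt = −Q_out · (m/V).
Separate: dm/m = −Q_out dt/V(t) ⇒ ln(m/m₀) = −(Q_out/(Q_in−Q_out)) ln(V/V₀).
m = m₀ (V₀/V)^(Q_out/(Q_in−Q_out)) = 36.8 × (53.4/136.53)^(1.1086) = 12.999 g.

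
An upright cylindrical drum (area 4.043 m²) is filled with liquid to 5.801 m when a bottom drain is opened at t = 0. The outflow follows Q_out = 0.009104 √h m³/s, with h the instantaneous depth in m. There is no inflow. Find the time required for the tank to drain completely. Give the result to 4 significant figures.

2139 s

A dh/dt = −Q_out = −0.009104 √h.
Separate and integrate: 2(√h − √h₀) = −(0.009104/A) t.
Set h = 0: 2√h₀ = (0.009104/A) t_empty ⇒ t_empty = 2A√h₀/0.009104.
t_empty = 2·4.043·√5.801/0.009104 = 8.08600·2.40853/0.009104 = 2139.21 s.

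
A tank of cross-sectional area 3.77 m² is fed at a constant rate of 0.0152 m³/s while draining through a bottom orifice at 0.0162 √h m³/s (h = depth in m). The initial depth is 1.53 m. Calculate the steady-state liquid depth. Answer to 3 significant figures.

A dh/dt = Q_in − 0.0162 √h. Steady state requires inflow = outflow:
Q_in = 0.0162 √h_ss ⇒ √h_ss = 0.0152/0.0162 = 0.93827.
h_ss = 0.93827² = 0.88035 m. (Since h₀ = 1.53 m > h_ss, the level will fall toward this value.)

0.880 m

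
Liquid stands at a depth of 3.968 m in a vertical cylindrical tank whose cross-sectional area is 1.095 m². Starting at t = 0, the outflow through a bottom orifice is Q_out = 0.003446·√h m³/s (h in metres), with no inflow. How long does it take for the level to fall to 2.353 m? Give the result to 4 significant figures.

A dh/dt = −Q_out = −0.003446 √h.
This is separable: 2 d(√h)/dt = −0.003446/A, so √h = √h₀ − (0.003446/(2A)) t.
t = 2A(√h₀ − √h)/0.003446 = 2·1.095·(√3.968 − √2.353)/0.003446
  = 2.19000 × (1.99198 − 1.53395) / 0.003446 = 291.090 s.

291.1 s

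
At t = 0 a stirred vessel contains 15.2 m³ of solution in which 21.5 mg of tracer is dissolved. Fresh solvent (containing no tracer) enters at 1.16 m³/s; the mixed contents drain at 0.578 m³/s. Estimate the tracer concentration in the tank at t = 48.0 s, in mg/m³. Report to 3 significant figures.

0.177 mg/m³

Let m(t) be the amount of tracer. Volume: V(t) = V₀ + (Q_in − Q_out) t = 15.2 + 0.58200 t; V(48.0) = 43.136 m³.
Solute balance: dm/dt = 0 − Q_out C = −Q_out m/V(t).
dm/m = −Q_out dt/(V₀ + 0.58200 t); integrating gives ln(m/m₀) = −(Q_out/(Q_in−Q_out)) ln(V/V₀).
m = m₀ (V₀/V)^(Q_out/(Q_in−Q_out)) = 21.5 × (15.2/43.136)^(0.99313) = 7.6305 mg.
C = m/V = 7.6305/43.136 = 0.17690 mg/m³.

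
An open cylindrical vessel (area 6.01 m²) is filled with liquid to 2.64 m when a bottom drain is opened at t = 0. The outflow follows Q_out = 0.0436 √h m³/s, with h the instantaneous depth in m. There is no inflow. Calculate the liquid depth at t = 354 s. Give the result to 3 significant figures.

0.116 m

A dh/dt = −Q_out = −0.0436 √h.
Separate and integrate: 2(√h − √h₀) = −(0.0436/A) t.
√h = √2.64 − 0.0436·354/(2·6.01) = 1.6248 − 1.2841 = 0.34075.
h = 0.34075² = 0.11611 m.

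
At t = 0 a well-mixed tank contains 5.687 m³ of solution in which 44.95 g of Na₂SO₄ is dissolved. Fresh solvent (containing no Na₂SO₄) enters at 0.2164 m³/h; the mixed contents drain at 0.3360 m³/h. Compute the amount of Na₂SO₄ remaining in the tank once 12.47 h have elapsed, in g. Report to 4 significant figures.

19.13 g

Let m(t) be the amount of Na₂SO₄. Volume: V(t) = V₀ + (Q_in − Q_out) t = 5.687 − 0.119600 t; V(12.47) = 4.19559 m³.
Solute balance: dm/dt = 0 − Q_out C = −Q_out m/V(t).
Separate: dm/m = −Q_out dt/V(t) ⇒ ln(m/m₀) = −(Q_out/(Q_in−Q_out)) ln(V/V₀).
m = m₀ (V₀/V)^(Q_out/(Q_in−Q_out)) = 44.95 × (5.687/4.19559)^(-2.80936) = 19.1267 g.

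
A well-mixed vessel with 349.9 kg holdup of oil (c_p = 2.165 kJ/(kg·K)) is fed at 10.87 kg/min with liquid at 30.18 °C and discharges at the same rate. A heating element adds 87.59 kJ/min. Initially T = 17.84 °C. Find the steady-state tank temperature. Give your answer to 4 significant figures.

33.90 °C

M c_p dT/dt = ṁ c_p (T_in − T) + Q̇.
At steady state dT/dt = 0 ⇒ T_ss = T_in + Q̇/(ṁ c_p) = 30.18 + 87.59/(10.87·2.165) = 33.9019 °C.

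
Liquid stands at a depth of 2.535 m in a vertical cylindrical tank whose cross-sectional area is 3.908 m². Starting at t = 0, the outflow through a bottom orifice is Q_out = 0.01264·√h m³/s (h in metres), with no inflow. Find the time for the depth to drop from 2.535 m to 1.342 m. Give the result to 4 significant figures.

Volume balance on the tank: A dh/dt = −0.01264 √h.
This is separable: 2 d(√h)/dt = −0.01264/A, so √h = √h₀ − (0.01264/(2A)) t.
t = 2A(√h₀ − √h)/0.01264 = 2·3.908·(√2.535 − √1.342)/0.01264
  = 7.81600 × (1.59217 − 1.15845) / 0.01264 = 268.193 s.

268.2 s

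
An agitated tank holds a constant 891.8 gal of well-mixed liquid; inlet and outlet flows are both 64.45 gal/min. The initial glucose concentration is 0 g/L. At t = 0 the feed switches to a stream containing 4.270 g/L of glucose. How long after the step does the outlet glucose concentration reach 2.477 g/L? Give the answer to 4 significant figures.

Species balance: V dC/dt = Q(C_in − C) ⇒ τ = V/Q = 13.8371 min.
C(t) = C_in + (C₀ − C_in) e^(−t/τ). Set C = 2.477 and solve for t:
e^(−t/τ) = (C − C_in)/(C₀ − C_in) = (2.477 − 4.270)/(0 − 4.270) = 0.419906
t = −τ ln(…) = 13.8371 × 0.867724 = 12.0068 min.

12.01 min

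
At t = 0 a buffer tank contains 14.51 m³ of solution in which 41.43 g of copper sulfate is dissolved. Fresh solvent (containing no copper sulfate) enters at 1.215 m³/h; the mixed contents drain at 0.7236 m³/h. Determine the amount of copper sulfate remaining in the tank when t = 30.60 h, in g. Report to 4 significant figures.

Total volume: dV/dt = Q_in − Q_out = 0.491400 m³/h, so V(t) = 14.51 + 0.491400 t and V(30.60) = 29.5468 m³.
Species balance (pure solvent in): dm/dt = −Q_out · m/V(t).
Separate: dm/m = −Q_out dt/V(t) ⇒ ln(m/m₀) = −(Q_out/(Q_in−Q_out)) ln(V/V₀).
m = m₀ (V₀/V)^(Q_out/(Q_in−Q_out)) = 41.43 × (14.51/29.5468)^(1.47253) = 14.5390 g.

14.54 g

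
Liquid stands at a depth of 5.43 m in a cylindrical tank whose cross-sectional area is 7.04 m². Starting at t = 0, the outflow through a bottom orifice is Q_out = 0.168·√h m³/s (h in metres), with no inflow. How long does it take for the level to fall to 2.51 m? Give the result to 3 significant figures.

A dh/dt = −Q_out = −0.168 √h.
∫ h^(−1/2) dh = −(0.168/A) ∫ dt, giving 2√h = 2√h₀ − (0.168/A) t.
t = 2A(√h₀ − √h)/0.168 = 2·7.04·(√5.43 − √2.51)/0.168
  = 14.080 × (2.3302 − 1.5843) / 0.168 = 62.517 s.

62.5 s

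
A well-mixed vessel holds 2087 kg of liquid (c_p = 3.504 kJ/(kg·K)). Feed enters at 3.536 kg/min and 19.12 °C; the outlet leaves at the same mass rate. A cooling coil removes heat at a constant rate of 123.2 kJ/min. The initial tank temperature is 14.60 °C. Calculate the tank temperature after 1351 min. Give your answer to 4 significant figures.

Heat balance on the well-mixed liquid: M c_p dT/dt = ṁ c_p (T_in − T) − 123.2.
τ = M/ṁ = 590.215 min; T_ss = T_in − Q̇/(ṁ c_p) = 19.12 − 123.2/(3.536·3.504) = 9.17661 °C.
Integrating: T(t) = T_ss + (T₀ − T_ss) e^(−t/τ).
T(1351) = 9.17661 + (5.42339)·e^(−1351/590.215) = 9.17661 + (5.42339)·0.101368 = 9.72637 °C.

9.726 °C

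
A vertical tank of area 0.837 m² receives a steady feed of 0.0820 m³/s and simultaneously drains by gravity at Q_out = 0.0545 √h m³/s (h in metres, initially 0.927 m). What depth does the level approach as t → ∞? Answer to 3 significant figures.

2.26 m

Accumulation of liquid (constant cross-section A): A dh/dt = Q_in − 0.0545 √h. At steady state dh/dt = 0:
Q_in = 0.0545 √h_ss ⇒ √h_ss = 0.0820/0.0545 = 1.5046.
h_ss = 1.5046² = 2.2638 m. (Since h₀ = 0.927 m < h_ss, the level will rise toward this value.)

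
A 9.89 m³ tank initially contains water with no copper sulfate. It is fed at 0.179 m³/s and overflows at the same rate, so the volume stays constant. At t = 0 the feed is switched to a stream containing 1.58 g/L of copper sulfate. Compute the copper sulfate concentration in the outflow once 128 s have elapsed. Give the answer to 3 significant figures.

Species balance on the tank: V dC/dt = Q(C_in − C).
Time constant τ = V/Q = 9.89/0.179 = 55.251 s.
Solution: C(t) = C_in + (C₀ − C_in) e^(−t/τ).
C(128) = 1.58 + (0 − 1.58)·e^(−128/55.251) = 1.58 + (-1.5800)·0.098600 = 1.4242 g/L.

1.42 g/L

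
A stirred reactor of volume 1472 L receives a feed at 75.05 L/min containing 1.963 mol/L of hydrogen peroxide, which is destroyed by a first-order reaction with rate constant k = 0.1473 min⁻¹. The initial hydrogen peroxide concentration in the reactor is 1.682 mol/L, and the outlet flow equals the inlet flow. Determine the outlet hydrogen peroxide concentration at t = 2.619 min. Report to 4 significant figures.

V dC/dt = Q(C_in − C) − k V C.
dC/dt = (Q/V) C_in − (Q/V + k) C; effective rate a = Q/V + k = 0.0509851 + 0.1473 = 0.198285 min⁻¹.
C_ss = Q C_in/(Q + kV) = 0.504746 mol/L; C(t) = C_ss + (C₀ − C_ss) e^(−a t).
C(2.619) = 0.504746 + (1.17725)·e^(−0.198285·2.619) = 0.504746 + (1.17725)·0.594932 = 1.20513 mol/L.

1.205 mol/L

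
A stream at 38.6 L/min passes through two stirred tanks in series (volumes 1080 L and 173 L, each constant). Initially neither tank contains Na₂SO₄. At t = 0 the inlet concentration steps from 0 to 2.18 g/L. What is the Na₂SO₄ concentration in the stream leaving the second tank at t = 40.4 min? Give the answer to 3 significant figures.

1.57 g/L

Time constants: τᵢ = Vᵢ/Q for each well-mixed tank.
τ₁ = 1080/38.6 = 27.979 min; τ₂ = 173/38.6 = 4.4819 min.
Tank 1: C₁ = C_in(1 − e^(−t/τ₁)). Tank 2 (τ₁ ≠ τ₂): C₂ = C_in[1 − (τ₁ e^(−t/τ₁) − τ₂ e^(−t/τ₂))/(τ₁ − τ₂)].
At t = 40.4: e^(−t/τ₁) = 0.23600, e^(−t/τ₂) = 0.00012168.
C₂ = 2.18·[1 − (27.979·0.23600 − 4.4819·0.00012168)/(23.497)] = 2.18·0.71901 = 1.5674 g/L.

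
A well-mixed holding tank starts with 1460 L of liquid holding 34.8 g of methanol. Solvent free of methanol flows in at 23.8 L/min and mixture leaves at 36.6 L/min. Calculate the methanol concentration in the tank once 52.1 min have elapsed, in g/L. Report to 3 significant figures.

Let m(t) be the amount of methanol. Volume: V(t) = V₀ + (Q_in − Q_out) t = 1460 − 12.800 t; V(52.1) = 793.12 L.
No methanol enters, so dm/dt = −Q_out · (m/V).
dm/m = −Q_out dt/(V₀ − 12.800 t); integrating gives ln(m/m₀) = −(Q_out/(Q_in−Q_out)) ln(V/V₀).
m = m₀ (V₀/V)^(Q_out/(Q_in−Q_out)) = 34.8 × (1460/793.12)^(-2.8594) = 6.0786 g.
C = m/V = 6.0786/793.12 = 0.0076642 g/L.

0.00766 g/L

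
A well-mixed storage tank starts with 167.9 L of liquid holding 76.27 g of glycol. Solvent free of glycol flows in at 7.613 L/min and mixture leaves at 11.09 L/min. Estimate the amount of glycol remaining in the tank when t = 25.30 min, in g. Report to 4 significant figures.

Let m(t) be the amount of glycol. Volume: V(t) = V₀ + (Q_in − Q_out) t = 167.9 − 3.47700 t; V(25.30) = 79.9319 L.
Solute balance: dm/dt = 0 − Q_out C = −Q_out m/V(t).
Separate: dm/m = −Q_out dt/V(t) ⇒ ln(m/m₀) = −(Q_out/(Q_in−Q_out)) ln(V/V₀).
m = m₀ (V₀/V)^(Q_out/(Q_in−Q_out)) = 76.27 × (167.9/79.9319)^(-3.18953) = 7.14941 g.

7.149 g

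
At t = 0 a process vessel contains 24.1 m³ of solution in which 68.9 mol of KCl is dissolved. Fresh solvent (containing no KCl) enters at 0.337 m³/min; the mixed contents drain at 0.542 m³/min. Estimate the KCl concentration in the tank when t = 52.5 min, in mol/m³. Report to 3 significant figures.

Let m(t) be the amount of KCl. Volume: V(t) = V₀ + (Q_in − Q_out) t = 24.1 − 0.20500 t; V(52.5) = 13.338 m³.
No KCl enters, so dm/dt = −Q_out · (m/V).
dm/m = −Q_out dt/(V₀ − 0.20500 t); integrating gives ln(m/m₀) = −(Q_out/(Q_in−Q_out)) ln(V/V₀).
m = m₀ (V₀/V)^(Q_out/(Q_in−Q_out)) = 68.9 × (24.1/13.338)^(-2.6439) = 14.417 mol.
C = m/V = 14.417/13.338 = 1.0810 mol/m³.

1.08 mol/m³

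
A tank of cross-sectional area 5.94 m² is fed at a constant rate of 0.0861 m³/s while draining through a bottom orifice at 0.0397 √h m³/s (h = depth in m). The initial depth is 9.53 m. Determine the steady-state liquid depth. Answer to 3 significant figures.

4.70 m

Level balance: A dh/dt = 0.0861 − 0.0397 √h. Setting dh/dt = 0:
Q_in = 0.0397 √h_ss ⇒ √h_ss = 0.0861/0.0397 = 2.1688.
h_ss = 2.1688² = 4.7035 m. (Since h₀ = 9.53 m > h_ss, the level will fall toward this value.)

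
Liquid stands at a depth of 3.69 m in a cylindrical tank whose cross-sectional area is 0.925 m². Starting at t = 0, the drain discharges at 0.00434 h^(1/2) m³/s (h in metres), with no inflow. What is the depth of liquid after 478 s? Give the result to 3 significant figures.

0.639 m

A dh/dt = −Q_out = −0.00434 √h.
Separate and integrate: 2(√h − √h₀) = −(0.00434/A) t.
√h = √3.69 − 0.00434·478/(2·0.925) = 1.9209 − 1.1214 = 0.79958.
h = 0.79958² = 0.63932 m.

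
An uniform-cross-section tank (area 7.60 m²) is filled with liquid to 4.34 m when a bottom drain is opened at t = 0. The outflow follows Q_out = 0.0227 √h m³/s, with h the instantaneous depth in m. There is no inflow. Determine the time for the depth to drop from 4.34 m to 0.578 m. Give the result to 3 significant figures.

886 s

With no inflow, A dh/dt = −0.0227 √h.
This is separable: 2 d(√h)/dt = −0.0227/A, so √h = √h₀ − (0.0227/(2A)) t.
t = 2A(√h₀ − √h)/0.0227 = 2·7.60·(√4.34 − √0.578)/0.0227
  = 15.200 × (2.0833 − 0.76026) / 0.0227 = 885.89 s.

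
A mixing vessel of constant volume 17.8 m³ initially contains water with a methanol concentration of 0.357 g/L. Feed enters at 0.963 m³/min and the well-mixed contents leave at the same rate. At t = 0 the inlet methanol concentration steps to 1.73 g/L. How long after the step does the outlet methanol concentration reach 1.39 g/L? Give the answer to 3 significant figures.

25.8 min

Species balance: V dC/dt = Q(C_in − C) ⇒ τ = V/Q = 18.484 min.
C(t) = C_in + (C₀ − C_in) e^(−t/τ). Set C = 1.39 and solve for t:
e^(−t/τ) = (C − C_in)/(C₀ − C_in) = (1.39 − 1.73)/(0.357 − 1.73) = 0.24763
t = −τ ln(…) = 18.484 × 1.3958 = 25.800 min.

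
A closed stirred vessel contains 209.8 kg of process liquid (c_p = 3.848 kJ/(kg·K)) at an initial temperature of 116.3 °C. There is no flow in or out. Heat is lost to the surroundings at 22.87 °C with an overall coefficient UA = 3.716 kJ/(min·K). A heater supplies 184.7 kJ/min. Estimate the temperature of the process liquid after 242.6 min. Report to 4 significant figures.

M c_p dT/dt = −UA(T − T_amb) + Q̇.
dT/dt = (T_ss − T)/τ with T_ss = T_amb + Q̇/UA = 22.87 + 184.7/3.716 = 72.5740 °C, τ = M c_p/UA = 209.8·3.848/3.716 = 217.253 min.
T approaches T_ss exponentially: T(t) = T_ss + (T₀ − T_ss) e^(−t/τ).
T(242.6) = 72.5740 + (43.7260)·0.327367 = 86.8884 °C.

86.89 °C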